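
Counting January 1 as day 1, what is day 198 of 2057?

January has 31 days (198 − 31 = 167 remain).
February has 28 days (167 − 28 = 139 remain).
March has 31 days (139 − 31 = 108 remain).
April has 30 days (108 − 30 = 78 remain).
May has 31 days (78 − 31 = 47 remain).
June has 30 days (47 − 30 = 17 remain).
17 into July → July 17.

July 17, 2057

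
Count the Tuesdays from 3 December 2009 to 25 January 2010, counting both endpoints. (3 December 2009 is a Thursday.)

7

3 December 2009 is a Thursday; the first Tuesday on or after it is 8 December 2009 (5 days later).
From 8 December 2009 to 25 January 2010: 23 + 25 = 48 days (rest of December, January).
48 ÷ 7 = 6 full weeks with remainder 6, so 6 more Tuesdays after the first → 7.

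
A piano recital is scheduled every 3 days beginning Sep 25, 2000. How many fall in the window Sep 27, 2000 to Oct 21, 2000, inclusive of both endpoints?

Occurrences land 3·i days after Sep 25, 2000 for i = 0, 1, 2, …
Sep 27, 2000 is 2 days after the start; 2 ÷ 3 = 0 remainder 2; since the remainder is 2, round up to i = 1. First occurrence in the window: #2 on Sep 28, 2000 (1×3 = 3 days in).
Oct 21, 2000 is 26 days after the start; 26 ÷ 3 = 8 remainder 2. Last occurrence in the window: #9 on Oct 19, 2000.
Occurrences #2 through #9: 8 in total.

8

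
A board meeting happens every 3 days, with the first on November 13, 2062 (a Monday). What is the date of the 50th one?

April 9, 2063

The 50th occurrence is 49 intervals after the first: 49 × 3 = 147 days after November 13, 2062.
November has 30 days — 17 days to the end of November leaves 130.
December has 31 days (99 left).
January has 31 days (68 left).
February has 28 days (40 left).
March has 31 days (9 left).
9 days into April → April 9, 2063.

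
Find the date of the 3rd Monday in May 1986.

19 May 1986

The first Monday of May 1986 is May 5.
The 3rd Monday is 2 weeks later: 5 + 14 = 19.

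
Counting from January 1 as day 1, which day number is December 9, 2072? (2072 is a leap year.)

Days in months before December: 31 + 29 + 31 + 30 + 31 + 30 + 31 + 31 + 30 + 31 + 30 = 335.
Plus 9 days into December → day 344.

344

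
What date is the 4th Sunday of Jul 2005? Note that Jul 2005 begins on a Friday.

Jul 24, 2005

Jul 2005 begins on a Friday, so the first Sunday is Jul 3 (2 days later).
The 4th Sunday is 3 weeks later: 3 + 21 = 24.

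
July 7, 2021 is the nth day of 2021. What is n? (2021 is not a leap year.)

188

Days in months before July: 31 + 28 + 31 + 30 + 31 + 30 = 181.
Plus 7 days into July → day 188.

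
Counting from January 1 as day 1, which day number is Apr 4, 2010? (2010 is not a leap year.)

Days in months before Apr: 31 + 28 + 31 = 90.
Plus 4 days into Apr → day 94.

94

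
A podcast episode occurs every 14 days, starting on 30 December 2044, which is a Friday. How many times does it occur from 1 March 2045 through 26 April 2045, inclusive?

Occurrences land 14·i days after 30 December 2044 for i = 0, 1, 2, …
1 March 2045 is 61 days after the start; 61 ÷ 14 = 4 remainder 5; since the remainder is 5, round up to i = 5. First occurrence in the window: #6 on 10 March 2045 (5×14 = 70 days in).
26 April 2045 is 117 days after the start; 117 ÷ 14 = 8 remainder 5. Last occurrence in the window: #9 on 21 April 2045.
Occurrences #6 through #9: 4 in total.

4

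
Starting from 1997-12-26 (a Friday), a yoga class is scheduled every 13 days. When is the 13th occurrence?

1998-05-31

The 13th occurrence is 12 intervals after the first: 12 × 13 = 156 days after 1997-12-26.
December has 31 days — 5 days to the end of December leaves 151.
January has 31 days (120 left).
February has 28 days (92 left).
March has 31 days (61 left).
April has 30 days (31 left).
31 days into May → 1998-05-31.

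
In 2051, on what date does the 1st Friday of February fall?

February 3, 2051

The first Friday of February 2051 is February 3.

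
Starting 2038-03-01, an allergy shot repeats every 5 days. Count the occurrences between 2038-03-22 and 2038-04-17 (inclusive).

Occurrences land 5·i days after 2038-03-01 for i = 0, 1, 2, …
2038-03-22 is 21 days after the start; 21 ÷ 5 = 4 remainder 1; since the remainder is 1, round up to i = 5. First occurrence in the window: #6 on 2038-03-26 (5×5 = 25 days in).
2038-04-17 is 47 days after the start; 47 ÷ 5 = 9 remainder 2. Last occurrence in the window: #10 on 2038-04-15.
Occurrences #6 through #10: 5 in total.

5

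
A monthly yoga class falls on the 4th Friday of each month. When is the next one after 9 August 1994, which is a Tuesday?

26 August 1994

August 1994 starts on a Monday; its first Friday is the 5th, so the 4th Friday is the 26th — 26 August 1994.
26 August 1994 is after 9 August 1994, so that is the next one.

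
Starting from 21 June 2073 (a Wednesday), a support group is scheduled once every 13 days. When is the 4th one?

30 July 2073

The 4th occurrence is 3 intervals after the first: 3 × 13 = 39 days after 21 June 2073.
June has 30 days — 9 days to the end of June leaves 30.
30 days into July → 30 July 2073.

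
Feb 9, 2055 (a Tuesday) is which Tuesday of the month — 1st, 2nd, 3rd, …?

Day 9 falls in week ⌈9/7⌉ of the month.
Days 1–7 hold the 1st Tuesday, 8–14 the 2nd, 15–21 the 3rd, 22–28 the 4th, 29–31 the 5th.
9 is in the range for the 2nd.

2nd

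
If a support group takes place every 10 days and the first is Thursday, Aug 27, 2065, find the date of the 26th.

May 4, 2066

The 26th occurrence is 25 intervals after the first: 25 × 10 = 250 days after Aug 27, 2065.
Aug has 31 days — 4 days to the end of Aug leaves 246.
Sep has 30 days (216 left).
Oct has 31 days (185 left).
Nov has 30 days (155 left).
Dec has 31 days (124 left).
Jan has 31 days (93 left).
Feb has 28 days (65 left).
Mar has 31 days (34 left).
Apr has 30 days (4 left).
4 days into May → May 4, 2066.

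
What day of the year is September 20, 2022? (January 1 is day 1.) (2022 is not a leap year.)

Days in months before September: 31 + 28 + 31 + 30 + 31 + 30 + 31 + 31 = 243.
Plus 20 days into September → day 263.

263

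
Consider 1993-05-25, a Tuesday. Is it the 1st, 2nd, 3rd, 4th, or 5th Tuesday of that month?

Day 25 falls in week ⌈25/7⌉ of the month.
Days 1–7 hold the 1st Tuesday, 8–14 the 2nd, 15–21 the 3rd, 22–28 the 4th, 29–31 the 5th.
25 is in the range for the 4th.

4th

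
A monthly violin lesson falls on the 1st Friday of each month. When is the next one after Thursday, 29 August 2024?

August 2024 starts on a Thursday, so its 1st Friday is 2 August 2024 (1 day in).
That is not after 29 August 2024, so look at September 2024.
September 2024 starts on a Sunday, so its 1st Friday is 6 September 2024 (5 days in).

6 September 2024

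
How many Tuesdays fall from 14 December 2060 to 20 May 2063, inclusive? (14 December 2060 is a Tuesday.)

14 December 2060 is a Tuesday; the first Tuesday on or after it is 14 December 2060.
From 14 December 2060 to 20 May 2063: 17 + 365 + 365 + 140 = 887 days (rest of 2060, 2061, 2062, to 20 May 2063 in 2063).
887 ÷ 7 = 126 full weeks with remainder 5, so 126 more Tuesdays after the first → 127.

127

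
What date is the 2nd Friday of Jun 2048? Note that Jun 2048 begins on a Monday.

Jun 12, 2048

Jun 2048 begins on a Monday, so the first Friday is Jun 5 (4 days later).
The 2nd Friday is 1 weeks later: 5 + 7 = 12.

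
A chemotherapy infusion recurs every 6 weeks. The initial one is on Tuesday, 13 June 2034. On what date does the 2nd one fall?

25 July 2034

The 2nd occurrence is 1 interval after the first: 1 × 42 = 42 days after 13 June 2034.
June has 30 days — 17 days to the end of June leaves 25.
25 days into July → 25 July 2034.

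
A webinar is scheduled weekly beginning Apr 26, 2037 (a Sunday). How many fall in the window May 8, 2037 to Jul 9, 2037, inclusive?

9

Occurrences land 7·i days after Apr 26, 2037 for i = 0, 1, 2, …
May 8, 2037 is 12 days after the start; 12 ÷ 7 = 1 remainder 5; since the remainder is 5, round up to i = 2. First occurrence in the window: #3 on May 10, 2037 (2×7 = 14 days in).
Jul 9, 2037 is 74 days after the start; 74 ÷ 7 = 10 remainder 4. Last occurrence in the window: #11 on Jul 5, 2037.
Occurrences #3 through #11: 9 in total.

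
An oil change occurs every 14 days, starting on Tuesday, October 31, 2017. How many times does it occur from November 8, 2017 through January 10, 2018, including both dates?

5

Occurrences land 14·i days after October 31, 2017 for i = 0, 1, 2, …
November 8, 2017 is 8 days after the start; 8 ÷ 14 = 0 remainder 8; since the remainder is 8, round up to i = 1. First occurrence in the window: #2 on November 14, 2017 (1×14 = 14 days in).
January 10, 2018 is 71 days after the start; 71 ÷ 14 = 5 remainder 1. Last occurrence in the window: #6 on January 9, 2018.
Occurrences #2 through #6: 5 in total.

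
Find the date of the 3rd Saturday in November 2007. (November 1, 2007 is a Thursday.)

17 November 2007

November 2007 begins on a Thursday, so the first Saturday is November 3 (2 days later).
The 3rd Saturday is 2 weeks later: 3 + 14 = 17.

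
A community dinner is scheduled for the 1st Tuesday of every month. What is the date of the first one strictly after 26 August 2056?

August 2056 starts on a Tuesday, so its 1st Tuesday is 1 August 2056.
That is not after 26 August 2056, so look at September 2056.
September 2056 starts on a Friday, so its 1st Tuesday is 5 September 2056 (4 days in).

5 September 2056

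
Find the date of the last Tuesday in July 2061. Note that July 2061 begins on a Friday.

July 2061 begins on a Friday, so the first Tuesday is July 5 (4 days later).
July 2061 has 31 days. Adding weeks: 5, 12, 19, 26 — the last one ≤ 31 is the 26th.

26 July 2061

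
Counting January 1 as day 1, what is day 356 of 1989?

January has 31 days (356 − 31 = 325 remain).
February has 28 days (325 − 28 = 297 remain).
March has 31 days (297 − 31 = 266 remain).
April has 30 days (266 − 30 = 236 remain).
May has 31 days (236 − 31 = 205 remain).
June has 30 days (205 − 30 = 175 remain).
July has 31 days (175 − 31 = 144 remain).
August has 31 days (144 − 31 = 113 remain).
September has 30 days (113 − 30 = 83 remain).
October has 31 days (83 − 31 = 52 remain).
November has 30 days (52 − 30 = 22 remain).
22 into December → December 22.

1989-12-22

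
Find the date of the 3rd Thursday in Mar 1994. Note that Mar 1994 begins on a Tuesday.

Mar 17, 1994

Mar 1994 begins on a Tuesday, so the first Thursday is Mar 3 (2 days later).
The 3rd Thursday is 2 weeks later: 3 + 14 = 17.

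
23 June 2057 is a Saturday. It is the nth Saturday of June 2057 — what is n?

Day 23 falls in week ⌈23/7⌉ of the month.
Days 1–7 hold the 1st Saturday, 8–14 the 2nd, 15–21 the 3rd, 22–28 the 4th, 29–31 the 5th.
23 is in the range for the 4th.

4th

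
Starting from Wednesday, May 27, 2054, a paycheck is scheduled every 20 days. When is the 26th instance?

Oct 9, 2055

The 26th occurrence is 25 intervals after the first: 25 × 20 = 500 days after May 27, 2054.
May has 31 days — 4 days to the end of May leaves 496.
From end of May to end of 2054 is 214 days (282 left).
Jan has 31 days (251 left).
Feb has 28 days (223 left).
Mar has 31 days (192 left).
Apr has 30 days (162 left).
May has 31 days (131 left).
Jun has 30 days (101 left).
Jul has 31 days (70 left).
Aug has 31 days (39 left).
Sep has 30 days (9 left).
9 days into Oct → Oct 9, 2055.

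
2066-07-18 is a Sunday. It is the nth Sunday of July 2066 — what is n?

3rd

Day 18 falls in week ⌈18/7⌉ of the month.
Days 1–7 hold the 1st Sunday, 8–14 the 2nd, 15–21 the 3rd, 22–28 the 4th, 29–31 the 5th.
18 is in the range for the 3rd.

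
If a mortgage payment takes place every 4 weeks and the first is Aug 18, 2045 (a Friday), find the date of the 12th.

Jun 22, 2046

The 12th occurrence is 11 intervals after the first: 11 × 28 = 308 days after Aug 18, 2045.
Aug has 31 days — 13 days to the end of Aug leaves 295.
Sep has 30 days (265 left).
Oct has 31 days (234 left).
Nov has 30 days (204 left).
Dec has 31 days (173 left).
Jan has 31 days (142 left).
Feb has 28 days (114 left).
Mar has 31 days (83 left).
Apr has 30 days (53 left).
May has 31 days (22 left).
22 days into Jun → Jun 22, 2046.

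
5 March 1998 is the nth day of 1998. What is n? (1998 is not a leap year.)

Days in months before March: 31 + 28 = 59.
Plus 5 days into March → day 64.

64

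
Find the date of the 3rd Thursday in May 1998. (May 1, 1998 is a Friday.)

1998-05-21

May 1998 begins on a Friday, so the first Thursday is May 7 (6 days later).
The 3rd Thursday is 2 weeks later: 7 + 14 = 21.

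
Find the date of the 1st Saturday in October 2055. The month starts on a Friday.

October 2055 begins on a Friday, so the first Saturday is October 2 (1 day later).

October 2, 2055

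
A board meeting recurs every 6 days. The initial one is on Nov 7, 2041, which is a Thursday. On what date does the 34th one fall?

May 24, 2042

The 34th occurrence is 33 intervals after the first: 33 × 6 = 198 days after Nov 7, 2041.
Nov has 30 days — 23 days to the end of Nov leaves 175.
Dec has 31 days (144 left).
Jan has 31 days (113 left).
Feb has 28 days (85 left).
Mar has 31 days (54 left).
Apr has 30 days (24 left).
24 days into May → May 24, 2042.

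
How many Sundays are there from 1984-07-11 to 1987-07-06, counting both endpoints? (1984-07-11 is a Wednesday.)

156

1984-07-11 is a Wednesday; the first Sunday on or after it is 1984-07-15 (4 days later).
From 1984-07-15 to 1987-07-06: 169 + 365 + 365 + 187 = 1086 days (rest of 1984, 1985, 1986, to 1987-07-06 in 1987).
1086 ÷ 7 = 155 full weeks with remainder 1, so 155 more Sundays after the first → 156.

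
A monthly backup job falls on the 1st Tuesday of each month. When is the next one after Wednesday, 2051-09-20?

2051-10-03

September 2051 starts on a Friday, so its 1st Tuesday is 2051-09-05 (4 days in).
That is not after 2051-09-20, so look at October 2051.
October 2051 starts on a Sunday, so its 1st Tuesday is 2051-10-03 (2 days in).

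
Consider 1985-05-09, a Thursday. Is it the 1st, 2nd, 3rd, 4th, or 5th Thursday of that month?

Day 9 falls in week ⌈9/7⌉ of the month.
Days 1–7 hold the 1st Thursday, 8–14 the 2nd, 15–21 the 3rd, 22–28 the 4th, 29–31 the 5th.
9 is in the range for the 2nd.

2nd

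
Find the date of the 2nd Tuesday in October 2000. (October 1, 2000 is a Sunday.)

2000-10-10

October 2000 begins on a Sunday, so the first Tuesday is October 3 (2 days later).
The 2nd Tuesday is 1 weeks later: 3 + 7 = 10.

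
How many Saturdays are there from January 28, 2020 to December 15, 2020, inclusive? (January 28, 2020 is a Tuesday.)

January 28, 2020 is a Tuesday; the first Saturday on or after it is February 1, 2020 (4 days later).
From February 1, 2020 to December 15, 2020: 28 + 31 + 30 + 31 + 30 + 31 + 31 + 30 + 31 + 30 + 15 = 318 days (rest of February, March, April, May, June, July, August, September, October, November, December).
318 ÷ 7 = 45 full weeks with remainder 3, so 45 more Saturdays after the first → 46.

46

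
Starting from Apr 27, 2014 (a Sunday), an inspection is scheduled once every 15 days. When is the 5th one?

The 5th occurrence is 4 intervals after the first: 4 × 15 = 60 days after Apr 27, 2014.
Apr has 30 days — 3 days to the end of Apr leaves 57.
May has 31 days (26 left).
26 days into Jun → Jun 26, 2014.

Jun 26, 2014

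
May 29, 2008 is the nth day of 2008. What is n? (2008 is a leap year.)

150

Days in months before May: 31 + 29 + 31 + 30 = 121.
Plus 29 days into May → day 150.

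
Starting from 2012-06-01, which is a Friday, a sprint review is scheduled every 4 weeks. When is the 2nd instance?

The 2nd occurrence is 1 interval after the first: 1 × 28 = 28 days after 2012-06-01.
28 days later is 2012-06-29.

2012-06-29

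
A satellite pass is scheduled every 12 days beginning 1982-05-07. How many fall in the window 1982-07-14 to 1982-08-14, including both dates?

3

Occurrences land 12·i days after 1982-05-07 for i = 0, 1, 2, …
1982-07-14 is 68 days after the start; 68 ÷ 12 = 5 remainder 8; since the remainder is 8, round up to i = 6. First occurrence in the window: #7 on 1982-07-18 (6×12 = 72 days in).
1982-08-14 is 99 days after the start; 99 ÷ 12 = 8 remainder 3. Last occurrence in the window: #9 on 1982-08-11.
Occurrences #7 through #9: 3 in total.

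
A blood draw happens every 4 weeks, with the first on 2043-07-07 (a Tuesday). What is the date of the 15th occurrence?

2044-08-02

The 15th occurrence is 14 intervals after the first: 14 × 28 = 392 days after 2043-07-07.
July has 31 days — 24 days to the end of July leaves 368.
August has 31 days (337 left).
September has 30 days (307 left).
October has 31 days (276 left).
November has 30 days (246 left).
December has 31 days (215 left).
January has 31 days (184 left).
February has 29 days (155 left).
March has 31 days (124 left).
April has 30 days (94 left).
May has 31 days (63 left).
June has 30 days (33 left).
July has 31 days (2 left).
2 days into August → 2044-08-02.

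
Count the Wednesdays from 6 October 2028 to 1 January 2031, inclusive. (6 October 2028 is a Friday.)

6 October 2028 is a Friday; the first Wednesday on or after it is 11 October 2028 (5 days later).
From 11 October 2028 to 1 January 2031: 81 + 365 + 365 + 1 = 812 days (rest of 2028, 2029, 2030, to 1 January 2031 in 2031).
812 ÷ 7 = 116 full weeks with remainder 0, so 116 more Wednesdays after the first → 117.

117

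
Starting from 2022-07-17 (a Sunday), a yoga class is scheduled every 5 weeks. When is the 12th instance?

2023-08-06

The 12th occurrence is 11 intervals after the first: 11 × 35 = 385 days after 2022-07-17.
July has 31 days — 14 days to the end of July leaves 371.
August has 31 days (340 left).
September has 30 days (310 left).
October has 31 days (279 left).
November has 30 days (249 left).
December has 31 days (218 left).
January has 31 days (187 left).
February has 28 days (159 left).
March has 31 days (128 left).
April has 30 days (98 left).
May has 31 days (67 left).
June has 30 days (37 left).
July has 31 days (6 left).
6 days into August → 2023-08-06.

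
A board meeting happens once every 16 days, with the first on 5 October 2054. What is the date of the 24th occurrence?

The 24th occurrence is 23 intervals after the first: 23 × 16 = 368 days after 5 October 2054.
October has 31 days — 26 days to the end of October leaves 342.
November has 30 days (312 left).
December has 31 days (281 left).
January has 31 days (250 left).
February has 28 days (222 left).
March has 31 days (191 left).
April has 30 days (161 left).
May has 31 days (130 left).
June has 30 days (100 left).
July has 31 days (69 left).
August has 31 days (38 left).
September has 30 days (8 left).
8 days into October → 8 October 2055.

8 October 2055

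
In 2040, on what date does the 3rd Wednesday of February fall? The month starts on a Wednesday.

February 2040 begins on a Wednesday, so the first Wednesday is February 1.
The 3rd Wednesday is 2 weeks later: 1 + 14 = 15.

15 February 2040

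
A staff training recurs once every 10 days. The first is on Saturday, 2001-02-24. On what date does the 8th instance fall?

2001-05-05

The 8th occurrence is 7 intervals after the first: 7 × 10 = 70 days after 2001-02-24.
February has 28 days — 4 days to the end of February leaves 66.
March has 31 days (35 left).
April has 30 days (5 left).
5 days into May → 2001-05-05.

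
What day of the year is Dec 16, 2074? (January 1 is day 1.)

350

Days in months before Dec: 31 + 28 + 31 + 30 + 31 + 30 + 31 + 31 + 30 + 31 + 30 = 334.
Plus 16 days into Dec → day 350.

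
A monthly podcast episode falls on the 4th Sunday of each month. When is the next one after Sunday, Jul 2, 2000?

Jul 2000 starts on a Saturday; its first Sunday is the 2nd, so the 4th Sunday is the 23rd — Jul 23, 2000.
Jul 23, 2000 is after Jul 2, 2000, so that is the next one.

Jul 23, 2000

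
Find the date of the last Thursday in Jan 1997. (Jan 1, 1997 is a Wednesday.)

Jan 1997 begins on a Wednesday, so the first Thursday is Jan 2 (1 day later).
Jan 1997 has 31 days. Adding weeks: 2, 9, 16, 23, 30 — the last one ≤ 31 is the 30th.

Jan 30, 1997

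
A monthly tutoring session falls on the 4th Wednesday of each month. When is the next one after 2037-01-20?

2037-01-28

January 2037 starts on a Thursday; its first Wednesday is the 7th, so the 4th Wednesday is the 28th — 2037-01-28.
2037-01-28 is after 2037-01-20, so that is the next one.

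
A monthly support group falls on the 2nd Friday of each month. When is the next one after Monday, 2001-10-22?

2001-11-09

October 2001 starts on a Monday; its first Friday is the 5th, so the 2nd Friday is the 12th — 2001-10-12.
That is not after 2001-10-22, so look at November 2001.
November 2001 starts on a Thursday; its first Friday is the 2nd, so the 2nd Friday is the 9th — 2001-11-09.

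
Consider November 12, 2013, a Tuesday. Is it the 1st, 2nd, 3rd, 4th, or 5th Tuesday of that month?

Day 12 falls in week ⌈12/7⌉ of the month.
Days 1–7 hold the 1st Tuesday, 8–14 the 2nd, 15–21 the 3rd, 22–28 the 4th, 29–31 the 5th.
12 is in the range for the 2nd.

2nd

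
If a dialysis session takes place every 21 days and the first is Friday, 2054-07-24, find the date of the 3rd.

2054-09-04

The 3rd occurrence is 2 intervals after the first: 2 × 21 = 42 days after 2054-07-24.
July has 31 days — 7 days to the end of July leaves 35.
August has 31 days (4 left).
4 days into September → 2054-09-04.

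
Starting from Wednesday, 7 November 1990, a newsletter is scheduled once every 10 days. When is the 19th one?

6 May 1991

The 19th occurrence is 18 intervals after the first: 18 × 10 = 180 days after 7 November 1990.
November has 30 days — 23 days to the end of November leaves 157.
December has 31 days (126 left).
January has 31 days (95 left).
February has 28 days (67 left).
March has 31 days (36 left).
April has 30 days (6 left).
6 days into May → 6 May 1991.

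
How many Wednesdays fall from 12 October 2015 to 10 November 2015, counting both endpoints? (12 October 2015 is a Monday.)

12 October 2015 is a Monday; the first Wednesday on or after it is 14 October 2015 (2 days later).
From 14 October 2015 to 10 November 2015: 17 + 10 = 27 days (rest of October, November).
27 ÷ 7 = 3 full weeks with remainder 6, so 3 more Wednesdays after the first → 4.

4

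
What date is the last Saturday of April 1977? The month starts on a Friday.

30 April 1977

April 1977 begins on a Friday, so the first Saturday is April 2 (1 day later).
April 1977 has 30 days. Adding weeks: 2, 9, 16, 23, 30 — the last one ≤ 30 is the 30th.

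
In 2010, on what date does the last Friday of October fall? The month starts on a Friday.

2010-10-29

October 2010 begins on a Friday, so the first Friday is October 1.
October 2010 has 31 days. Adding weeks: 1, 8, 15, 22, 29 — the last one ≤ 31 is the 29th.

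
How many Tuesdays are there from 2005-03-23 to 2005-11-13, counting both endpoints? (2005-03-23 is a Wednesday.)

33

2005-03-23 is a Wednesday; the first Tuesday on or after it is 2005-03-29 (6 days later).
From 2005-03-29 to 2005-11-13: 2 + 30 + 31 + 30 + 31 + 31 + 30 + 31 + 13 = 229 days (rest of March, April, May, June, July, August, September, October, November).
229 ÷ 7 = 32 full weeks with remainder 5, so 32 more Tuesdays after the first → 33.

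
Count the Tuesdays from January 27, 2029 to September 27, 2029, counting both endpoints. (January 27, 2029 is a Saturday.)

January 27, 2029 is a Saturday; the first Tuesday on or after it is January 30, 2029 (3 days later).
From January 30, 2029 to September 27, 2029: 1 + 28 + 31 + 30 + 31 + 30 + 31 + 31 + 27 = 240 days (rest of January, February, March, April, May, June, July, August, September).
240 ÷ 7 = 34 full weeks with remainder 2, so 34 more Tuesdays after the first → 35.

35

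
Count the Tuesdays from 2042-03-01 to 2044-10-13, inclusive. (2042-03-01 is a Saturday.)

137

2042-03-01 is a Saturday; the first Tuesday on or after it is 2042-03-04 (3 days later).
From 2042-03-04 to 2044-10-13: 302 + 365 + 287 = 954 days (rest of 2042, 2043, to 2044-10-13 in 2044).
954 ÷ 7 = 136 full weeks with remainder 2, so 136 more Tuesdays after the first → 137.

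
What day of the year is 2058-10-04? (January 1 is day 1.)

277

Days in months before October: 31 + 28 + 31 + 30 + 31 + 30 + 31 + 31 + 30 = 273.
Plus 4 days into October → day 277.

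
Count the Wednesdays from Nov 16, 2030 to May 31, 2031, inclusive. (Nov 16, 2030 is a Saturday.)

28

Nov 16, 2030 is a Saturday; the first Wednesday on or after it is Nov 20, 2030 (4 days later).
From Nov 20, 2030 to May 31, 2031: 10 + 31 + 31 + 28 + 31 + 30 + 31 = 192 days (rest of Nov, Dec, Jan, Feb, Mar, Apr, May).
192 ÷ 7 = 27 full weeks with remainder 3, so 27 more Wednesdays after the first → 28.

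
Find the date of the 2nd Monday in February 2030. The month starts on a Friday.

11 February 2030

February 2030 begins on a Friday, so the first Monday is February 4 (3 days later).
The 2nd Monday is 1 weeks later: 4 + 7 = 11.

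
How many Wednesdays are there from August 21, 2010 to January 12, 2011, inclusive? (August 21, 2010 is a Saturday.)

21

August 21, 2010 is a Saturday; the first Wednesday on or after it is August 25, 2010 (4 days later).
From August 25, 2010 to January 12, 2011: 6 + 30 + 31 + 30 + 31 + 12 = 140 days (rest of August, September, October, November, December, January).
140 ÷ 7 = 20 full weeks with remainder 0, so 20 more Wednesdays after the first → 21.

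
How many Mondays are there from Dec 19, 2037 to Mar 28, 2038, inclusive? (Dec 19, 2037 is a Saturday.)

14

Dec 19, 2037 is a Saturday; the first Monday on or after it is Dec 21, 2037 (2 days later).
From Dec 21, 2037 to Mar 28, 2038: 10 + 31 + 28 + 28 = 97 days (rest of Dec, Jan, Feb, Mar).
97 ÷ 7 = 13 full weeks with remainder 6, so 13 more Mondays after the first → 14.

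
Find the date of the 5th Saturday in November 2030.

November 2030 begins on a Friday, so the first Saturday is November 2 (1 day later).
The 5th Saturday is 4 weeks later: 2 + 28 = 30.

2030-11-30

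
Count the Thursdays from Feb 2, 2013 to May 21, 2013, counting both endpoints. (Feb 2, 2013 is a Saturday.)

15

Feb 2, 2013 is a Saturday; the first Thursday on or after it is Feb 7, 2013 (5 days later).
From Feb 7, 2013 to May 21, 2013: 21 + 31 + 30 + 21 = 103 days (rest of Feb, Mar, Apr, May).
103 ÷ 7 = 14 full weeks with remainder 5, so 14 more Thursdays after the first → 15.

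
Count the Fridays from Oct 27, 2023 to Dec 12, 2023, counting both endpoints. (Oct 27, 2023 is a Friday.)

7

Oct 27, 2023 is a Friday; the first Friday on or after it is Oct 27, 2023.
From Oct 27, 2023 to Dec 12, 2023: 4 + 30 + 12 = 46 days (rest of Oct, Nov, Dec).
46 ÷ 7 = 6 full weeks with remainder 4, so 6 more Fridays after the first → 7.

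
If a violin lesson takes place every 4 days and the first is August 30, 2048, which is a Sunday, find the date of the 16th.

October 29, 2048

The 16th occurrence is 15 intervals after the first: 15 × 4 = 60 days after August 30, 2048.
August has 31 days — 1 day to the end of August leaves 59.
September has 30 days (29 left).
29 days into October → October 29, 2048.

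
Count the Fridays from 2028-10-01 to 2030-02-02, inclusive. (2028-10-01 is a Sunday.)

70

2028-10-01 is a Sunday; the first Friday on or after it is 2028-10-06 (5 days later).
From 2028-10-06 to 2030-02-02: 86 + 365 + 33 = 484 days (rest of 2028, 2029, to 2030-02-02 in 2030).
484 ÷ 7 = 69 full weeks with remainder 1, so 69 more Fridays after the first → 70.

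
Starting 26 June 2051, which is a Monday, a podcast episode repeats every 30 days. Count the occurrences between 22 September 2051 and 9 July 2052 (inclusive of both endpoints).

10

Occurrences land 30·i days after 26 June 2051 for i = 0, 1, 2, …
22 September 2051 is 88 days after the start; 88 ÷ 30 = 2 remainder 28; since the remainder is 28, round up to i = 3. First occurrence in the window: #4 on 24 September 2051 (3×30 = 90 days in).
9 July 2052 is 379 days after the start; 379 ÷ 30 = 12 remainder 19. Last occurrence in the window: #13 on 20 June 2052.
Occurrences #4 through #13: 10 in total.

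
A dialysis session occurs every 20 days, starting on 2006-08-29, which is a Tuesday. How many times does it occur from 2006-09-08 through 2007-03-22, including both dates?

Occurrences land 20·i days after 2006-08-29 for i = 0, 1, 2, …
2006-09-08 is 10 days after the start; 10 ÷ 20 = 0 remainder 10; since the remainder is 10, round up to i = 1. First occurrence in the window: #2 on 2006-09-18 (1×20 = 20 days in).
2007-03-22 is 205 days after the start; 205 ÷ 20 = 10 remainder 5. Last occurrence in the window: #11 on 2007-03-17.
Occurrences #2 through #11: 10 in total.

10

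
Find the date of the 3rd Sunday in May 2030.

The first Sunday of May 2030 is May 5.
The 3rd Sunday is 2 weeks later: 5 + 14 = 19.

May 19, 2030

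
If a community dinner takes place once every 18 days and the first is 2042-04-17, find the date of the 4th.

The 4th occurrence is 3 intervals after the first: 3 × 18 = 54 days after 2042-04-17.
April has 30 days — 13 days to the end of April leaves 41.
May has 31 days (10 left).
10 days into June → 2042-06-10.

2042-06-10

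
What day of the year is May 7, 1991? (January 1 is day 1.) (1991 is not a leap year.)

Days in months before May: 31 + 28 + 31 + 30 = 120.
Plus 7 days into May → day 127.

127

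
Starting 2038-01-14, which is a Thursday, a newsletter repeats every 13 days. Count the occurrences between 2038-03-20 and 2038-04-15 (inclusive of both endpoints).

3

Occurrences land 13·i days after 2038-01-14 for i = 0, 1, 2, …
2038-03-20 is 65 days after the start; 65 ÷ 13 = 5 remainder 0. First occurrence in the window: #6 on 2038-03-20 (5×13 = 65 days in).
2038-04-15 is 91 days after the start; 91 ÷ 13 = 7 remainder 0. Last occurrence in the window: #8 on 2038-04-15.
Occurrences #6 through #8: 3 in total.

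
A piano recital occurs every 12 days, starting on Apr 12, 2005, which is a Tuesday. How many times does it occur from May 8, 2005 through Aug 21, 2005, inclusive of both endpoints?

8

Occurrences land 12·i days after Apr 12, 2005 for i = 0, 1, 2, …
May 8, 2005 is 26 days after the start; 26 ÷ 12 = 2 remainder 2; since the remainder is 2, round up to i = 3. First occurrence in the window: #4 on May 18, 2005 (3×12 = 36 days in).
Aug 21, 2005 is 131 days after the start; 131 ÷ 12 = 10 remainder 11. Last occurrence in the window: #11 on Aug 10, 2005.
Occurrences #4 through #11: 8 in total.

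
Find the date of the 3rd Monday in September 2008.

2008-09-15

The first Monday of September 2008 is September 1.
The 3rd Monday is 2 weeks later: 1 + 14 = 15.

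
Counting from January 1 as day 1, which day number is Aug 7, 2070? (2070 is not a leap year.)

Days in months before Aug: 31 + 28 + 31 + 30 + 31 + 30 + 31 = 212.
Plus 7 days into Aug → day 219.

219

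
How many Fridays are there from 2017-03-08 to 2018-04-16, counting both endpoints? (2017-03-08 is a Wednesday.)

58

2017-03-08 is a Wednesday; the first Friday on or after it is 2017-03-10 (2 days later).
From 2017-03-10 to 2018-04-16: 296 + 106 = 402 days (rest of 2017, to 2018-04-16 in 2018).
402 ÷ 7 = 57 full weeks with remainder 3, so 57 more Fridays after the first → 58.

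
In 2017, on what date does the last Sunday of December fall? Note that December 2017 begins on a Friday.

December 2017 begins on a Friday, so the first Sunday is December 3 (2 days later).
December 2017 has 31 days. Adding weeks: 3, 10, 17, 24, 31 — the last one ≤ 31 is the 31st.

31 December 2017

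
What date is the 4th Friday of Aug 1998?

Aug 28, 1998

The first Friday of Aug 1998 is Aug 7.
The 4th Friday is 3 weeks later: 7 + 21 = 28.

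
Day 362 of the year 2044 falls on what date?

27 December 2044

January has 31 days (362 − 31 = 331 remain).
February has 29 days (331 − 29 = 302 remain).
March has 31 days (302 − 31 = 271 remain).
April has 30 days (271 − 30 = 241 remain).
May has 31 days (241 − 31 = 210 remain).
June has 30 days (210 − 30 = 180 remain).
July has 31 days (180 − 31 = 149 remain).
August has 31 days (149 − 31 = 118 remain).
September has 30 days (118 − 30 = 88 remain).
October has 31 days (88 − 31 = 57 remain).
November has 30 days (57 − 30 = 27 remain).
27 into December → December 27.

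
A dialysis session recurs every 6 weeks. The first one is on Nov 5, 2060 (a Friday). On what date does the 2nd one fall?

The 2nd occurrence is 1 interval after the first: 1 × 42 = 42 days after Nov 5, 2060.
Nov has 30 days — 25 days to the end of Nov leaves 17.
17 days into Dec → Dec 17, 2060.

Dec 17, 2060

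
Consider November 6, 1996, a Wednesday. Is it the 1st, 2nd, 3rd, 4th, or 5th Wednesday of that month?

Day 6 falls in week ⌈6/7⌉ of the month.
Days 1–7 hold the 1st Wednesday, 8–14 the 2nd, 15–21 the 3rd, 22–28 the 4th, 29–31 the 5th.
6 is in the range for the 1st.

1st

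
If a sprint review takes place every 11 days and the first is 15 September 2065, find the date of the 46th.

The 46th occurrence is 45 intervals after the first: 45 × 11 = 495 days after 15 September 2065.
September has 30 days — 15 days to the end of September leaves 480.
From end of September to end of 2065 is 92 days (388 left).
2066 has 365 days (23 left).
23 days into January → 23 January 2067.

23 January 2067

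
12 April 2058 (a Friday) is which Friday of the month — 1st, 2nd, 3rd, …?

Day 12 falls in week ⌈12/7⌉ of the month.
Days 1–7 hold the 1st Friday, 8–14 the 2nd, 15–21 the 3rd, 22–28 the 4th, 29–31 the 5th.
12 is in the range for the 2nd.

2nd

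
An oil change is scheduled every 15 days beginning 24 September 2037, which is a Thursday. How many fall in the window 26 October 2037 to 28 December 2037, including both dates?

Occurrences land 15·i days after 24 September 2037 for i = 0, 1, 2, …
26 October 2037 is 32 days after the start; 32 ÷ 15 = 2 remainder 2; since the remainder is 2, round up to i = 3. First occurrence in the window: #4 on 8 November 2037 (3×15 = 45 days in).
28 December 2037 is 95 days after the start; 95 ÷ 15 = 6 remainder 5. Last occurrence in the window: #7 on 23 December 2037.
Occurrences #4 through #7: 4 in total.

4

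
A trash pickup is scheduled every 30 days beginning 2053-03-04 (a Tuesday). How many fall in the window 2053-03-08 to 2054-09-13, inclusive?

Occurrences land 30·i days after 2053-03-04 for i = 0, 1, 2, …
2053-03-08 is 4 days after the start; 4 ÷ 30 = 0 remainder 4; since the remainder is 4, round up to i = 1. First occurrence in the window: #2 on 2053-04-03 (1×30 = 30 days in).
2054-09-13 is 558 days after the start; 558 ÷ 30 = 18 remainder 18. Last occurrence in the window: #19 on 2054-08-26.
Occurrences #2 through #19: 18 in total.

18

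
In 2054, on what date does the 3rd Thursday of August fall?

August 2054 begins on a Saturday, so the first Thursday is August 6 (5 days later).
The 3rd Thursday is 2 weeks later: 6 + 14 = 20.

August 20, 2054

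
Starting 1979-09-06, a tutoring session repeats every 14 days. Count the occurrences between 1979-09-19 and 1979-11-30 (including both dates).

Occurrences land 14·i days after 1979-09-06 for i = 0, 1, 2, …
1979-09-19 is 13 days after the start; 13 ÷ 14 = 0 remainder 13; since the remainder is 13, round up to i = 1. First occurrence in the window: #2 on 1979-09-20 (1×14 = 14 days in).
1979-11-30 is 85 days after the start; 85 ÷ 14 = 6 remainder 1. Last occurrence in the window: #7 on 1979-11-29.
Occurrences #2 through #7: 6 in total.

6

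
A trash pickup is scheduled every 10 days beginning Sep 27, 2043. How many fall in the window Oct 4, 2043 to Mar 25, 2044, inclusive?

Occurrences land 10·i days after Sep 27, 2043 for i = 0, 1, 2, …
Oct 4, 2043 is 7 days after the start; 7 ÷ 10 = 0 remainder 7; since the remainder is 7, round up to i = 1. First occurrence in the window: #2 on Oct 7, 2043 (1×10 = 10 days in).
Mar 25, 2044 is 180 days after the start; 180 ÷ 10 = 18 remainder 0. Last occurrence in the window: #19 on Mar 25, 2044.
Occurrences #2 through #19: 18 in total.

18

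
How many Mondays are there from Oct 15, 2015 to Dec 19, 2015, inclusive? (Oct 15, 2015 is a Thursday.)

Oct 15, 2015 is a Thursday; the first Monday on or after it is Oct 19, 2015 (4 days later).
From Oct 19, 2015 to Dec 19, 2015: 12 + 30 + 19 = 61 days (rest of Oct, Nov, Dec).
61 ÷ 7 = 8 full weeks with remainder 5, so 8 more Mondays after the first → 9.

9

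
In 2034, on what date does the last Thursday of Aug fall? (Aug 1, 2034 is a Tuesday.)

Aug 31, 2034

Aug 2034 begins on a Tuesday, so the first Thursday is Aug 3 (2 days later).
Aug 2034 has 31 days. Adding weeks: 3, 10, 17, 24, 31 — the last one ≤ 31 is the 31st.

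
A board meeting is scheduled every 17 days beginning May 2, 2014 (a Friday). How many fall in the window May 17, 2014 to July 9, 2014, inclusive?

Occurrences land 17·i days after May 2, 2014 for i = 0, 1, 2, …
May 17, 2014 is 15 days after the start; 15 ÷ 17 = 0 remainder 15; since the remainder is 15, round up to i = 1. First occurrence in the window: #2 on May 19, 2014 (1×17 = 17 days in).
July 9, 2014 is 68 days after the start; 68 ÷ 17 = 4 remainder 0. Last occurrence in the window: #5 on July 9, 2014.
Occurrences #2 through #5: 4 in total.

4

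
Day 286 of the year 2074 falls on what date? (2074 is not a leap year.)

13 October 2074

January has 31 days (286 − 31 = 255 remain).
February has 28 days (255 − 28 = 227 remain).
March has 31 days (227 − 31 = 196 remain).
April has 30 days (196 − 30 = 166 remain).
May has 31 days (166 − 31 = 135 remain).
June has 30 days (135 − 30 = 105 remain).
July has 31 days (105 − 31 = 74 remain).
August has 31 days (74 − 31 = 43 remain).
September has 30 days (43 − 30 = 13 remain).
13 into October → October 13.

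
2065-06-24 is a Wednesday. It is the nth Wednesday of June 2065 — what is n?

4th

Day 24 falls in week ⌈24/7⌉ of the month.
Days 1–7 hold the 1st Wednesday, 8–14 the 2nd, 15–21 the 3rd, 22–28 the 4th, 29–31 the 5th.
24 is in the range for the 4th.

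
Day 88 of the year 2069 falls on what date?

January has 31 days (88 − 31 = 57 remain).
February has 28 days (57 − 28 = 29 remain).
29 into March → March 29.

March 29, 2069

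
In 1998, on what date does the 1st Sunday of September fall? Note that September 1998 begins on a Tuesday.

September 1998 begins on a Tuesday, so the first Sunday is September 6 (5 days later).

September 6, 1998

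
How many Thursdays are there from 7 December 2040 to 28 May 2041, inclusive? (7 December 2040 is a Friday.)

24

7 December 2040 is a Friday; the first Thursday on or after it is 13 December 2040 (6 days later).
From 13 December 2040 to 28 May 2041: 18 + 31 + 28 + 31 + 30 + 28 = 166 days (rest of December, January, February, March, April, May).
166 ÷ 7 = 23 full weeks with remainder 5, so 23 more Thursdays after the first → 24.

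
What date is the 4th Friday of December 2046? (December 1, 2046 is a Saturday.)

2046-12-28

December 2046 begins on a Saturday, so the first Friday is December 7 (6 days later).
The 4th Friday is 3 weeks later: 7 + 21 = 28.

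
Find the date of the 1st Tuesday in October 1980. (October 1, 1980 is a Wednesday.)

October 7, 1980

October 1980 begins on a Wednesday, so the first Tuesday is October 7 (6 days later).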